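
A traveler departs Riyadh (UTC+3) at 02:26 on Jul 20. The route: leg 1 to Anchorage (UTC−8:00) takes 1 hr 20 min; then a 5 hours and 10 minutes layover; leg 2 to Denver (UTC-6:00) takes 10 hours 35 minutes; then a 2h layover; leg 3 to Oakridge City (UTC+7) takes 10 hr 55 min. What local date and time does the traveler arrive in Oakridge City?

Convert departure to UTC: 02:26 − 3:00 = 23:26 UTC on Jul 19.
Add 1 hour 20 minutes leg 1 → 00:46 UTC (Jul 20).
Add 5 hours and 10 minutes layover in Anchorage → 05:56 UTC.
Add 10 hours 35 minutes leg 2 → 16:31 UTC.
Add 2 hours layover in Denver → 18:31 UTC.
Add 10 hours and 55 minutes leg 3 → 05:26 UTC (Jul 21).
Oakridge City is UTC+7:00, so local arrival = 05:26 + 7:00 = 12:26 on Jul 21.

12:26 on Jul 21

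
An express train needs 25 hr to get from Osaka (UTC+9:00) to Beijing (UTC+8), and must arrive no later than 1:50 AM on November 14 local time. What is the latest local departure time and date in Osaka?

Target arrival in UTC: 1:50 AM − 8:00 = 5:50 PM on Nov 13.
Subtract 25 hours → departure 4:50 PM UTC on Nov 12.
Osaka is UTC+9:00: 4:50 PM + 9:00 = 1:50 AM on Nov 13.

1:50 AM on November 13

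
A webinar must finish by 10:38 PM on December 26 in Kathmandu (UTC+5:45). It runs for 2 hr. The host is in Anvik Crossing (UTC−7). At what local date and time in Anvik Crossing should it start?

Target end time in UTC: 10:38 PM − 5:45 = 4:53 PM on Dec 26.
Subtract 2 hours → start 2:53 PM UTC on Dec 26.
Anvik Crossing is UTC−7:00: 2:53 PM − 7:00 = 7:53 AM on Dec 26.

7:53 AM on December 26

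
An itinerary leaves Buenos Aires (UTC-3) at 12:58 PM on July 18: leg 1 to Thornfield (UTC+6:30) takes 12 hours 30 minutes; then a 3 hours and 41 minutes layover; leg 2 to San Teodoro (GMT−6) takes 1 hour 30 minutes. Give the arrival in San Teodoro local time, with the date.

Convert departure to UTC: 12:58 PM + 3:00 = 3:58 PM UTC on Jul 18.
Add 12 hours 30 minutes leg 1 → 4:28 AM UTC (Jul 19).
Add 3 hours 41 minutes layover in Thornfield → 8:09 AM UTC.
Add 1 hour and 30 minutes leg 2 → 9:39 AM UTC.
San Teodoro is UTC−6:00, so local arrival = 9:39 AM − 6:00 = 3:39 AM on Jul 19.

3:39 AM on Jul 19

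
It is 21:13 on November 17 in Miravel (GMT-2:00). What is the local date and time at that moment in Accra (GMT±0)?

23:13 on November 17

Accra is 2:00 ahead of Miravel.
Shift by the zone difference: 21:13 + 2:00 = 23:13 on Nov 17 in Accra.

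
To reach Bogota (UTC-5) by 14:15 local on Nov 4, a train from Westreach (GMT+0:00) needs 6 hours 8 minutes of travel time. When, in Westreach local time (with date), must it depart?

Target arrival in UTC: 14:15 + 5:00 = 19:15 on Nov 4.
Subtract 6 hours 8 minutes → departure 13:07 UTC on Nov 4.
Westreach is UTC+0, so departure is 13:07 on Nov 4.

13:07 on Nov 4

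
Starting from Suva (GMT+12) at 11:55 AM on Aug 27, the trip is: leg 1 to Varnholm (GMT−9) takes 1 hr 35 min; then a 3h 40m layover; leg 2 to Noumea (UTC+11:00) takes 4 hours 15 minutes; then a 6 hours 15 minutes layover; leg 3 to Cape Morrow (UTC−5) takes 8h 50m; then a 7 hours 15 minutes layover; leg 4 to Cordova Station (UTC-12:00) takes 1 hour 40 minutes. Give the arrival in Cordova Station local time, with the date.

Convert departure to UTC: 11:55 AM − 12:00 = 11:55 PM UTC on Aug 26.
Add 1 hour 35 minutes leg 1 → 1:30 AM UTC (Aug 27).
Add 3 hours and 40 minutes layover in Varnholm → 5:10 AM UTC.
Add 4 hours and 15 minutes leg 2 → 9:25 AM UTC.
Add 6 hours 15 minutes layover in Noumea → 3:40 PM UTC.
Add 8 hours 50 minutes leg 3 → 12:30 AM UTC (Aug 28).
Add 7 hours 15 minutes layover in Cape Morrow → 7:45 AM UTC.
Add 1 hour 40 minutes leg 4 → 9:25 AM UTC.
Cordova Station is UTC−12:00, so local arrival = 9:25 AM − 12:00 = 9:25 PM on Aug 27.

9:25 PM on Aug 27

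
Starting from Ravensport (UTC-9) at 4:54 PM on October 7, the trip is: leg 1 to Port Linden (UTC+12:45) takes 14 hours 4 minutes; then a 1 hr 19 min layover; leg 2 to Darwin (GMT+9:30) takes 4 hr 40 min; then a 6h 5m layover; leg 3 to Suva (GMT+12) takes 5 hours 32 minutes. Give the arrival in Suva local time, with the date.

Convert departure to UTC: 4:54 PM + 9:00 = 1:54 AM UTC on Oct 8.
Add 14 hours 4 minutes leg 1 → 3:58 PM UTC.
Add 1 hour and 19 minutes layover in Port Linden → 5:17 PM UTC.
Add 4 hours 40 minutes leg 2 → 9:57 PM UTC.
Add 6 hours 5 minutes layover in Darwin → 4:02 AM UTC (Oct 9).
Add 5 hours and 32 minutes leg 3 → 9:34 AM UTC.
Suva is UTC+12:00, so local arrival = 9:34 AM + 12:00 = 9:34 PM on Oct 9.

9:34 PM on October 9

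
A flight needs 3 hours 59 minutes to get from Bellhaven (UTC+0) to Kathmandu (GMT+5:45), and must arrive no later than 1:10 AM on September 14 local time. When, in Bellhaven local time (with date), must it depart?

Target arrival in UTC: 1:10 AM − 5:45 = 7:25 PM on Sep 13.
Subtract 3 hours 59 minutes → departure 3:26 PM UTC on Sep 13.
Bellhaven is UTC+0, so departure is 3:26 PM on Sep 13.

3:26 PM on September 13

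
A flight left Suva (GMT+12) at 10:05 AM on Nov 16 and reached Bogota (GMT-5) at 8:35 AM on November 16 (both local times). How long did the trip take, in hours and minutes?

Departure in UTC: 10:05 AM − 12:00 = 10:05 PM on Nov 15.
Arrival in UTC: 8:35 AM + 5:00 = 1:35 PM on Nov 16.
Elapsed = 1:35 PM − 10:05 PM (+1 day) = 15 hours 30 minutes.

15 hours 30 minutes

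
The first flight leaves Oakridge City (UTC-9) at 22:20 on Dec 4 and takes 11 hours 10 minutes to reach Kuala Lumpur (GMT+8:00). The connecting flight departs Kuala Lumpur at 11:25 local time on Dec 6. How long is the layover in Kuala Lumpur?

Convert departure to UTC: 22:20 + 9:00 = 07:20 UTC on Dec 5.
Add 11 hours and 10 minutes flight time → 18:30 UTC.
Kuala Lumpur is UTC+8:00, so local arrival = 18:30 + 8:00 = 02:30 on Dec 6.
Layover = 11:25 − 02:30 = 8 hours 55 minutes.

8 hours 55 minutes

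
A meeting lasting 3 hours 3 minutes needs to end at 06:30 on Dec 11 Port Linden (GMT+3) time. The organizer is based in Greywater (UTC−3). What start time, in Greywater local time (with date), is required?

21:27 on December 10

Target end time in UTC: 06:30 − 3:00 = 03:30 on Dec 11.
Subtract 3 hours and 3 minutes → start 00:27 UTC on Dec 11.
Greywater is UTC−3:00: 00:27 − 3:00 = 21:27 on Dec 10.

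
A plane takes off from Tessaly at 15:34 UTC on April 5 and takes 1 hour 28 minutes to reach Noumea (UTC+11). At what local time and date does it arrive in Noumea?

Departure is given in UTC: 15:34 on Apr 5.
Add 1 hour 28 minutes → 17:02 UTC.
Noumea is UTC+11:00: 17:02 + 11:00 = 04:02 on Apr 6.

04:02 on April 6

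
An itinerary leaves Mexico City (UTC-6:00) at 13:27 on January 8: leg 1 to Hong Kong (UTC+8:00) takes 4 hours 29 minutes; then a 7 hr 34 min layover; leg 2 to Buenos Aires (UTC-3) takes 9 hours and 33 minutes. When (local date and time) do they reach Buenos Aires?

14:03 on January 9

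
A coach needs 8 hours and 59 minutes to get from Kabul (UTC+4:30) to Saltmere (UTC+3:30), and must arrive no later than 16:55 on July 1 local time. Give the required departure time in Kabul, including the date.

Target arrival in UTC: 16:55 − 3:30 = 13:25 on Jul 1.
Subtract 8 hours 59 minutes → departure 04:26 UTC on Jul 1.
Kabul is UTC+4:30: 04:26 + 4:30 = 08:56 on Jul 1.

08:56 on July 1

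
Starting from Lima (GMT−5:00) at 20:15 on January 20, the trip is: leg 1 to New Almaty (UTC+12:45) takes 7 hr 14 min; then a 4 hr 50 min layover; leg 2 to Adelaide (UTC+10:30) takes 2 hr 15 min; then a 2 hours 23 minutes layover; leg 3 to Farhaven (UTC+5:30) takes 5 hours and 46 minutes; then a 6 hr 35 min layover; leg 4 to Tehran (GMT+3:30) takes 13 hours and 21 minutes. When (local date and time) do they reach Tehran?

23:09 on Jan 22

Convert departure to UTC: 20:15 + 5:00 = 01:15 UTC on Jan 21.
Add 7 hours 14 minutes leg 1 → 08:29 UTC.
Add 4 hours and 50 minutes layover in New Almaty → 13:19 UTC.
Add 2 hours 15 minutes leg 2 → 15:34 UTC.
Add 2 hours 23 minutes layover in Adelaide → 17:57 UTC.
Add 5 hours 46 minutes leg 3 → 23:43 UTC.
Add 6 hours and 35 minutes layover in Farhaven → 06:18 UTC (Jan 22).
Add 13 hours and 21 minutes leg 4 → 19:39 UTC.
Tehran is UTC+3:30, so local arrival = 19:39 + 3:30 = 23:09 on Jan 22.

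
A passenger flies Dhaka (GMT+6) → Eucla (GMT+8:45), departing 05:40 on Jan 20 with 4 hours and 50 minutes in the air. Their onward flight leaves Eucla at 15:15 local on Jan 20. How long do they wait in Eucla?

2 hours

Convert departure to UTC: 05:40 − 6:00 = 23:40 UTC on Jan 19.
Add 4 hours 50 minutes flight time → 04:30 UTC (Jan 20).
Eucla is UTC+8:45, so local arrival = 04:30 + 8:45 = 13:15 on Jan 20.
Layover = 15:15 − 13:15 = 2 hours.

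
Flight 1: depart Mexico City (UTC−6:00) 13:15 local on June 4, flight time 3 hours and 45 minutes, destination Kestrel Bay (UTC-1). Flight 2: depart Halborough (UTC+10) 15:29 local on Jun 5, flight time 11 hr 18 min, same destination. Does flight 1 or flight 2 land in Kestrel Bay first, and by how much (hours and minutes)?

Flight 1 in UTC: 13:15 + 6:00 = 19:15 on Jun 4.
+3 hours and 45 minutes → arrive 23:00 UTC on Jun 4.
Flight 2 in UTC: 15:29 − 10:00 = 05:29 on Jun 5.
+11 hours and 18 minutes → arrive 16:47 UTC on Jun 5.
Flight 1 lands earlier by 17 hours 47 minutes.

the first, by 17 hours 47 minutes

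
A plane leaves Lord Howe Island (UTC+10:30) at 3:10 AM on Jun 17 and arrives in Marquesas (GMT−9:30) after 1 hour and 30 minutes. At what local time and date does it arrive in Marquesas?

8:40 AM on Jun 16

Convert departure to UTC: 3:10 AM − 10:30 = 4:40 PM UTC on Jun 16.
Add 1 hour and 30 minutes travel time → 6:10 PM UTC.
Marquesas is UTC−9:30, so local arrival = 6:10 PM − 9:30 = 8:40 AM on Jun 16.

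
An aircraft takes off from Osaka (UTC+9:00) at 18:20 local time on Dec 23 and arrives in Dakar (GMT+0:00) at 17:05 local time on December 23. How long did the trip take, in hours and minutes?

7 hours 45 minutes

Departure in UTC: 18:20 − 9:00 = 09:20 on Dec 23.
Arrival is already UTC: 17:05 on Dec 23.
Elapsed = 17:05 − 09:20 = 7 hours 45 minutes.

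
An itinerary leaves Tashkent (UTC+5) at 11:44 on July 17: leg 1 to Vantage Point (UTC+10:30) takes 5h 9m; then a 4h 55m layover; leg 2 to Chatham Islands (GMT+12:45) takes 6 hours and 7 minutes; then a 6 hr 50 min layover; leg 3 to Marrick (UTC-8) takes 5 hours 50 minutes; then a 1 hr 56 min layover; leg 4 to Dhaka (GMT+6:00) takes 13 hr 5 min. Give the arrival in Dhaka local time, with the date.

Convert departure to UTC: 11:44 − 5:00 = 06:44 UTC on Jul 17.
Add 5 hours and 9 minutes leg 1 → 11:53 UTC.
Add 4 hours 55 minutes layover in Vantage Point → 16:48 UTC.
Add 6 hours 7 minutes leg 2 → 22:55 UTC.
Add 6 hours and 50 minutes layover in Chatham Islands → 05:45 UTC (Jul 18).
Add 5 hours 50 minutes leg 3 → 11:35 UTC.
Add 1 hour 56 minutes layover in Marrick → 13:31 UTC.
Add 13 hours 5 minutes leg 4 → 02:36 UTC (Jul 19).
Dhaka is UTC+6:00, so local arrival = 02:36 + 6:00 = 08:36 on Jul 19.

08:36 on July 19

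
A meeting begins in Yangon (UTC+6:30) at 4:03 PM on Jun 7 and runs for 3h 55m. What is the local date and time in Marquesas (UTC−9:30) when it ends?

Convert start to UTC: 4:03 PM − 6:30 = 9:33 AM UTC on Jun 7.
Add 3 hours 55 minutes duration → 1:28 PM UTC.
Marquesas is UTC−9:30, so local end time = 1:28 PM − 9:30 = 3:58 AM on Jun 7.

3:58 AM on June 7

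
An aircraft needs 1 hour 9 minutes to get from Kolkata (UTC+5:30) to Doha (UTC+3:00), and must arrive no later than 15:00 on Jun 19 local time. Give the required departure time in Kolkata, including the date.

Target arrival in UTC: 15:00 − 3:00 = 12:00 on Jun 19.
Subtract 1 hour and 9 minutes → departure 10:51 UTC on Jun 19.
Kolkata is UTC+5:30: 10:51 + 5:30 = 16:21 on Jun 19.

16:21 on Jun 19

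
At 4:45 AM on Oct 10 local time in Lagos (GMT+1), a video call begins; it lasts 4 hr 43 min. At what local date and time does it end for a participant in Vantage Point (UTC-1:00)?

Convert start to UTC: 4:45 AM − 1:00 = 3:45 AM UTC on Oct 10.
Add 4 hours and 43 minutes duration → 8:28 AM UTC.
Vantage Point is UTC−1:00, so local end time = 8:28 AM − 1:00 = 7:28 AM on Oct 10.

7:28 AM on Oct 10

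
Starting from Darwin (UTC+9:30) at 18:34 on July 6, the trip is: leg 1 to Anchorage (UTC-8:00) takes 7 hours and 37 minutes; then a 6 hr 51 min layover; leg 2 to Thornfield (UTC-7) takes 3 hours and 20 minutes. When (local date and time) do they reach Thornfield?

Convert departure to UTC: 18:34 − 9:30 = 09:04 UTC on Jul 6.
Add 7 hours 37 minutes leg 1 → 16:41 UTC.
Add 6 hours 51 minutes layover in Anchorage → 23:32 UTC.
Add 3 hours and 20 minutes leg 2 → 02:52 UTC (Jul 7).
Thornfield is UTC−7:00, so local arrival = 02:52 − 7:00 = 19:52 on Jul 6.

19:52 on Jul 6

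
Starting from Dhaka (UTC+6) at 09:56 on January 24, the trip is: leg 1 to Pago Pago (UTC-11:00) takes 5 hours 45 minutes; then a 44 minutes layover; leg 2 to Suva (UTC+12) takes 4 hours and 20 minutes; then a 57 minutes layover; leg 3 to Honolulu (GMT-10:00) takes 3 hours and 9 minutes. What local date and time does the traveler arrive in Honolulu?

08:51 on January 24

Convert departure to UTC: 09:56 − 6:00 = 03:56 UTC on Jan 24.
Add 5 hours 45 minutes leg 1 → 09:41 UTC.
Add 44 minutes layover in Pago Pago → 10:25 UTC.
Add 4 hours 20 minutes leg 2 → 14:45 UTC.
Add 57 minutes layover in Suva → 15:42 UTC.
Add 3 hours 9 minutes leg 3 → 18:51 UTC.
Honolulu is UTC−10:00, so local arrival = 18:51 − 10:00 = 08:51 on Jan 24.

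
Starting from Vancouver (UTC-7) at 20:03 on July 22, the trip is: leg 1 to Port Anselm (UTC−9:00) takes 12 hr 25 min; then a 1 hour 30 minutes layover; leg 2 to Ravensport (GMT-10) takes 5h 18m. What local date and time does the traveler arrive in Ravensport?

Convert departure to UTC: 20:03 + 7:00 = 03:03 UTC on Jul 23.
Add 12 hours 25 minutes leg 1 → 15:28 UTC.
Add 1 hour 30 minutes layover in Port Anselm → 16:58 UTC.
Add 5 hours and 18 minutes leg 2 → 22:16 UTC.
Ravensport is UTC−10:00, so local arrival = 22:16 − 10:00 = 12:16 on Jul 23.

12:16 on Jul 23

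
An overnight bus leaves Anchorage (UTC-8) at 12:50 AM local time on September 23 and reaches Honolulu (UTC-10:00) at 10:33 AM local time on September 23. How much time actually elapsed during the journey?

11 hours 43 minutes

Departure in UTC: 12:50 AM + 8:00 = 8:50 AM on Sep 23.
Arrival in UTC: 10:33 AM + 10:00 = 8:33 PM on Sep 23.
Elapsed = 8:33 PM − 8:50 AM = 11 hours 43 minutes.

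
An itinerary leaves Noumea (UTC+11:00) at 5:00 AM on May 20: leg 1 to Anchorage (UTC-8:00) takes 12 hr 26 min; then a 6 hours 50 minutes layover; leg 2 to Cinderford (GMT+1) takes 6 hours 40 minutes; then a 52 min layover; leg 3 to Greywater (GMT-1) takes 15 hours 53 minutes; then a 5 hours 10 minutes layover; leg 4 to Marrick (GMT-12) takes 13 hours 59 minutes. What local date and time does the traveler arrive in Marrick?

Convert departure to UTC: 5:00 AM − 11:00 = 6:00 PM UTC on May 19.
Add 12 hours and 26 minutes leg 1 → 6:26 AM UTC (May 20).
Add 6 hours 50 minutes layover in Anchorage → 1:16 PM UTC.
Add 6 hours and 40 minutes leg 2 → 7:56 PM UTC.
Add 52 minutes layover in Cinderford → 8:48 PM UTC.
Add 15 hours 53 minutes leg 3 → 12:41 PM UTC (May 21).
Add 5 hours 10 minutes layover in Greywater → 5:51 PM UTC.
Add 13 hours 59 minutes leg 4 → 7:50 AM UTC (May 22).
Marrick is UTC−12:00, so local arrival = 7:50 AM − 12:00 = 7:50 PM on May 21.

7:50 PM on May 21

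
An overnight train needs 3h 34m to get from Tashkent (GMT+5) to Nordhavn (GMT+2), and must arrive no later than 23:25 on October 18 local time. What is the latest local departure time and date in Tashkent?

22:51 on October 18

Target arrival in UTC: 23:25 − 2:00 = 21:25 on Oct 18.
Subtract 3 hours and 34 minutes → departure 17:51 UTC on Oct 18.
Tashkent is UTC+5:00: 17:51 + 5:00 = 22:51 on Oct 18.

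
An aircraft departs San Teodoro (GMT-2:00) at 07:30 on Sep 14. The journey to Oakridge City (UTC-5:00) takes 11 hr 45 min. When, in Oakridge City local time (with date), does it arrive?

Convert departure to UTC: 07:30 + 2:00 = 09:30 UTC on Sep 14.
Add 11 hours and 45 minutes travel time → 21:15 UTC.
Oakridge City is UTC−5:00, so local arrival = 21:15 − 5:00 = 16:15 on Sep 14.

16:15 on September 14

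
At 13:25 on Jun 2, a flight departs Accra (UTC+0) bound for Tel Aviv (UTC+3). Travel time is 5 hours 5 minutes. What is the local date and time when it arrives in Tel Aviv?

Tel Aviv is 3:00 ahead of Accra.
After 5 hours and 5 minutes it is 18:30 in Accra.
Shift by the zone difference: 18:30 + 3:00 = 21:30 on Jun 2 in Tel Aviv.

21:30 on June 2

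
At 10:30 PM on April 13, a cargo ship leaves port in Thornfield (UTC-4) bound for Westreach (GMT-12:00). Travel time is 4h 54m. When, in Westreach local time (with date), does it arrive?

Convert departure to UTC: 10:30 PM + 4:00 = 2:30 AM UTC on Apr 14.
Add 4 hours and 54 minutes travel time → 7:24 AM UTC.
Westreach is UTC−12:00, so local arrival = 7:24 AM − 12:00 = 7:24 PM on Apr 13.

7:24 PM on April 13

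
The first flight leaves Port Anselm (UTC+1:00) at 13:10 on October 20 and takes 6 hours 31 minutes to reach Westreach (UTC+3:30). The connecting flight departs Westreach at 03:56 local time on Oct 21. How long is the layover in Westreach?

5 hours 45 minutes

Convert departure to UTC: 13:10 − 1:00 = 12:10 UTC on Oct 20.
Add 6 hours 31 minutes flight time → 18:41 UTC.
Westreach is UTC+3:30, so local arrival = 18:41 + 3:30 = 22:11 on Oct 20.
Layover = 03:56 − 22:11 (+1 day) = 5 hours 45 minutes.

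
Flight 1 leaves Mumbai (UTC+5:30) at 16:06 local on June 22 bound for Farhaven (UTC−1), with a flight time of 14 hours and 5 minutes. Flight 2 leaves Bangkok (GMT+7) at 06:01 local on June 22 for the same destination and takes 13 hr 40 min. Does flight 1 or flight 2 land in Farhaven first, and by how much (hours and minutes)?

the second, by 12 hours

Flight 1 in UTC: 16:06 − 5:30 = 10:36 on Jun 22.
+14 hours and 5 minutes → arrive 00:41 UTC on Jun 23.
Flight 2 in UTC: 06:01 − 7:00 = 23:01 on Jun 21.
+13 hours and 40 minutes → arrive 12:41 UTC on Jun 22.
Flight 2 lands earlier by 12 hours.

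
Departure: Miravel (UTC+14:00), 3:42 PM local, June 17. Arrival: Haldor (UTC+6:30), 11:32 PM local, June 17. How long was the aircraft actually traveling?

15 hours 20 minutes

Haldor is 7:30 behind Miravel.
Clock-face elapsed time (ignoring zones) is 7 hours 50 minutes.
Actual elapsed = 7 hours 50 minutes + 7:30 = 15 hours 20 minutes.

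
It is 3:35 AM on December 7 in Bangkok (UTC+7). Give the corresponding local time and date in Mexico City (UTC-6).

2:35 PM on December 6

In UTC: 3:35 AM − 7:00 = 8:35 PM on Dec 6.
Mexico City is UTC−6:00: 8:35 PM − 6:00 = 2:35 PM on Dec 6.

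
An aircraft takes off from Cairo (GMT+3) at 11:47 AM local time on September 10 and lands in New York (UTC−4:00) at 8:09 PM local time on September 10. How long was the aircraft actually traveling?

15 hours 22 minutes

Departure in UTC: 11:47 AM − 3:00 = 8:47 AM on Sep 10.
Arrival in UTC: 8:09 PM + 4:00 = 12:09 AM on Sep 11.
Elapsed = 12:09 AM − 8:47 AM (+1 day) = 15 hours 22 minutes.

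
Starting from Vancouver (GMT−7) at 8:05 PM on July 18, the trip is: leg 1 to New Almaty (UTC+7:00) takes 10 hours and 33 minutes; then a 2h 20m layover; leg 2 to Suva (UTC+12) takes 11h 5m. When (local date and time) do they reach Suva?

3:03 PM on July 20

Convert departure to UTC: 8:05 PM + 7:00 = 3:05 AM UTC on Jul 19.
Add 10 hours 33 minutes leg 1 → 1:38 PM UTC.
Add 2 hours 20 minutes layover in New Almaty → 3:58 PM UTC.
Add 11 hours 5 minutes leg 2 → 3:03 AM UTC (Jul 20).
Suva is UTC+12:00, so local arrival = 3:03 AM + 12:00 = 3:03 PM on Jul 20.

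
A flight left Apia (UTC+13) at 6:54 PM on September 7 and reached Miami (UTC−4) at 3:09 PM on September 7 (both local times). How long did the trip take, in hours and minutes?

Departure in UTC: 6:54 PM − 13:00 = 5:54 AM on Sep 7.
Arrival in UTC: 3:09 PM + 4:00 = 7:09 PM on Sep 7.
Elapsed = 7:09 PM − 5:54 AM = 13 hours 15 minutes.

13 hours 15 minutes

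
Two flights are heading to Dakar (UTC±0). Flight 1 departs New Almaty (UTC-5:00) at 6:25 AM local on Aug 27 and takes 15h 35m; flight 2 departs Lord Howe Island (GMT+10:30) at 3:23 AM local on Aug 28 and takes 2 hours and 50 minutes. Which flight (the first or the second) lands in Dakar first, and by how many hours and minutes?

Flight 1 in UTC: 6:25 AM + 5:00 = 11:25 AM on Aug 27.
+15 hours 35 minutes → arrive 3:00 AM UTC on Aug 28.
Flight 2 in UTC: 3:23 AM − 10:30 = 4:53 PM on Aug 27.
+2 hours 50 minutes → arrive 7:43 PM UTC on Aug 27.
Flight 2 lands earlier by 7 hours 17 minutes.

the second, by 7 hours 17 minutes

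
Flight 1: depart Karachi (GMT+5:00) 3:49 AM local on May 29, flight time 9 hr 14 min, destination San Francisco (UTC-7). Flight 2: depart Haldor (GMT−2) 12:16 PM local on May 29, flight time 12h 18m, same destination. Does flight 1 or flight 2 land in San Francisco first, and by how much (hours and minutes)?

Flight 1 in UTC: 3:49 AM − 5:00 = 10:49 PM on May 28.
+9 hours and 14 minutes → arrive 8:03 AM UTC on May 29.
Flight 2 in UTC: 12:16 PM + 2:00 = 2:16 PM on May 29.
+12 hours 18 minutes → arrive 2:34 AM UTC on May 30.
Flight 1 lands earlier by 18 hours 31 minutes.

the first, by 18 hours 31 minutes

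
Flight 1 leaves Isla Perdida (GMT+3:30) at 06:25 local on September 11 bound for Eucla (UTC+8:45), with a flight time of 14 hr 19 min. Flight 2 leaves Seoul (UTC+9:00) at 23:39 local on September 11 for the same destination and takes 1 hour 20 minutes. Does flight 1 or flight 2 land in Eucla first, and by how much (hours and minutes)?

the second, by 1 hour 15 minutes

Flight 1 in UTC: 06:25 − 3:30 = 02:55 on Sep 11.
+14 hours and 19 minutes → arrive 17:14 UTC on Sep 11.
Flight 2 in UTC: 23:39 − 9:00 = 14:39 on Sep 11.
+1 hour 20 minutes → arrive 15:59 UTC on Sep 11.
Flight 2 lands earlier by 1 hour 15 minutes.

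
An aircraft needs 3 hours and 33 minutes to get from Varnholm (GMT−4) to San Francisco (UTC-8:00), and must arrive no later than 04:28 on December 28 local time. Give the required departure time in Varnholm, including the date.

Target arrival in UTC: 04:28 + 8:00 = 12:28 on Dec 28.
Subtract 3 hours and 33 minutes → departure 08:55 UTC on Dec 28.
Varnholm is UTC−4:00: 08:55 − 4:00 = 04:55 on Dec 28.

04:55 on December 28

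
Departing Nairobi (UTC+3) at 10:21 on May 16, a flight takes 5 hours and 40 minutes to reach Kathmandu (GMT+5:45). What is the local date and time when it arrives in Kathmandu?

Kathmandu is 2:45 ahead of Nairobi.
After 5 hours 40 minutes it is 16:01 in Nairobi.
Shift by the zone difference: 16:01 + 2:45 = 18:46 on May 16 in Kathmandu.

18:46 on May 16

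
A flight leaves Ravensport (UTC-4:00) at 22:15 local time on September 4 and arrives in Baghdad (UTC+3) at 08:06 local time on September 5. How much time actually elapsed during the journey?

2 hours 51 minutes

Departure in UTC: 22:15 + 4:00 = 02:15 on Sep 5.
Arrival in UTC: 08:06 − 3:00 = 05:06 on Sep 5.
Elapsed = 05:06 − 02:15 = 2 hours 51 minutes.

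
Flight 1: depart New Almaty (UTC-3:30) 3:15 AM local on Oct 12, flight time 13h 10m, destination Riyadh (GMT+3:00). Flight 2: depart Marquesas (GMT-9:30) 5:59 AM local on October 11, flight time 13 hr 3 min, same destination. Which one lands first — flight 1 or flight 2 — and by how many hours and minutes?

Flight 1 in UTC: 3:15 AM + 3:30 = 6:45 AM on Oct 12.
+13 hours and 10 minutes → arrive 7:55 PM UTC on Oct 12.
Flight 2 in UTC: 5:59 AM + 9:30 = 3:29 PM on Oct 11.
+13 hours and 3 minutes → arrive 4:32 AM UTC on Oct 12.
Flight 2 lands earlier by 15 hours 23 minutes.

the second, by 15 hours 23 minutes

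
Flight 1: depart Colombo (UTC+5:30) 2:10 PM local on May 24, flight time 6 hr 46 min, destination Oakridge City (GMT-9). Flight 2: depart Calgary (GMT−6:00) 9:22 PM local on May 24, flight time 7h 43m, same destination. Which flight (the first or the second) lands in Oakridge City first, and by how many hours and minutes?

the first, by 19 hours 39 minutes

Flight 1 in UTC: 2:10 PM − 5:30 = 8:40 AM on May 24.
+6 hours and 46 minutes → arrive 3:26 PM UTC on May 24.
Flight 2 in UTC: 9:22 PM + 6:00 = 3:22 AM on May 25.
+7 hours and 43 minutes → arrive 11:05 AM UTC on May 25.
Flight 1 lands earlier by 19 hours 39 minutes.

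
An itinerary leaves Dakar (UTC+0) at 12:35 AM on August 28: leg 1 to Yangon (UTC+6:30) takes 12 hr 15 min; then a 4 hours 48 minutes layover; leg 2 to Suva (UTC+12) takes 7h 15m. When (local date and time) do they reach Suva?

Dakar is at UTC+0, so departure is already 12:35 AM UTC on Aug 28.
Add 12 hours 15 minutes leg 1 → 12:50 PM UTC.
Add 4 hours and 48 minutes layover in Yangon → 5:38 PM UTC.
Add 7 hours and 15 minutes leg 2 → 12:53 AM UTC (Aug 29).
Suva is UTC+12:00, so local arrival = 12:53 AM + 12:00 = 12:53 PM on Aug 29.

12:53 PM on August 29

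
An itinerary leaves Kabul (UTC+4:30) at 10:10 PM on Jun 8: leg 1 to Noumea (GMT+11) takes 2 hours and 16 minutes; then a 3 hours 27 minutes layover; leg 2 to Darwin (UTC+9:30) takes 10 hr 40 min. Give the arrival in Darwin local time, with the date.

Convert departure to UTC: 10:10 PM − 4:30 = 5:40 PM UTC on Jun 8.
Add 2 hours and 16 minutes leg 1 → 7:56 PM UTC.
Add 3 hours 27 minutes layover in Noumea → 11:23 PM UTC.
Add 10 hours 40 minutes leg 2 → 10:03 AM UTC (Jun 9).
Darwin is UTC+9:30, so local arrival = 10:03 AM + 9:30 = 7:33 PM on Jun 9.

7:33 PM on June 9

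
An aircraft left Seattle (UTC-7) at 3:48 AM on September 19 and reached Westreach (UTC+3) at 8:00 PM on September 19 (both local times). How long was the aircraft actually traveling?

6 hours 12 minutes

Departure in UTC: 3:48 AM + 7:00 = 10:48 AM on Sep 19.
Arrival in UTC: 8:00 PM − 3:00 = 5:00 PM on Sep 19.
Elapsed = 5:00 PM − 10:48 AM = 6 hours 12 minutes.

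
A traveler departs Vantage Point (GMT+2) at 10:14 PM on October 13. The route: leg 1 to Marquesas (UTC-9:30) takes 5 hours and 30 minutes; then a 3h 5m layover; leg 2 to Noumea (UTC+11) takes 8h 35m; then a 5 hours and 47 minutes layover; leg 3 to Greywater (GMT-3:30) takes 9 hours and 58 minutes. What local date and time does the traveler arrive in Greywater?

Convert departure to UTC: 10:14 PM − 2:00 = 8:14 PM UTC on Oct 13.
Add 5 hours and 30 minutes leg 1 → 1:44 AM UTC (Oct 14).
Add 3 hours and 5 minutes layover in Marquesas → 4:49 AM UTC.
Add 8 hours and 35 minutes leg 2 → 1:24 PM UTC.
Add 5 hours and 47 minutes layover in Noumea → 7:11 PM UTC.
Add 9 hours 58 minutes leg 3 → 5:09 AM UTC (Oct 15).
Greywater is UTC−3:30, so local arrival = 5:09 AM − 3:30 = 1:39 AM on Oct 15.

1:39 AM on Oct 15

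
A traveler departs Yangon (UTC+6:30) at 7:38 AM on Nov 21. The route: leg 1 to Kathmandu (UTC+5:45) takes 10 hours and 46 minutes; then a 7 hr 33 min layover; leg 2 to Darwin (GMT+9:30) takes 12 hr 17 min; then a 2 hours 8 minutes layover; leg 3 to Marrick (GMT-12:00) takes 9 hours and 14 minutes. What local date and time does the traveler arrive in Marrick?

7:06 AM on Nov 22

Convert departure to UTC: 7:38 AM − 6:30 = 1:08 AM UTC on Nov 21.
Add 10 hours 46 minutes leg 1 → 11:54 AM UTC.
Add 7 hours and 33 minutes layover in Kathmandu → 7:27 PM UTC.
Add 12 hours and 17 minutes leg 2 → 7:44 AM UTC (Nov 22).
Add 2 hours and 8 minutes layover in Darwin → 9:52 AM UTC.
Add 9 hours and 14 minutes leg 3 → 7:06 PM UTC.
Marrick is UTC−12:00, so local arrival = 7:06 PM − 12:00 = 7:06 AM on Nov 22.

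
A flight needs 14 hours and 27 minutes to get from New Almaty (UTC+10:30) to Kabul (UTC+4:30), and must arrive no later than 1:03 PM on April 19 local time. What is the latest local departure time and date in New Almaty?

Target arrival in UTC: 1:03 PM − 4:30 = 8:33 AM on Apr 19.
Subtract 14 hours 27 minutes → departure 6:06 PM UTC on Apr 18.
New Almaty is UTC+10:30: 6:06 PM + 10:30 = 4:36 AM on Apr 19.

4:36 AM on April 19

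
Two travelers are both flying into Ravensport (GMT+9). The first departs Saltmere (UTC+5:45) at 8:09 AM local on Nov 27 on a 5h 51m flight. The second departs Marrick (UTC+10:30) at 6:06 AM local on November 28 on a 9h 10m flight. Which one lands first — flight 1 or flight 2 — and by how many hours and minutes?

Flight 1 in UTC: 8:09 AM − 5:45 = 2:24 AM on Nov 27.
+5 hours 51 minutes → arrive 8:15 AM UTC on Nov 27.
Flight 2 in UTC: 6:06 AM − 10:30 = 7:36 PM on Nov 27.
+9 hours and 10 minutes → arrive 4:46 AM UTC on Nov 28.
Flight 1 lands earlier by 20 hours 31 minutes.

the first, by 20 hours 31 minutes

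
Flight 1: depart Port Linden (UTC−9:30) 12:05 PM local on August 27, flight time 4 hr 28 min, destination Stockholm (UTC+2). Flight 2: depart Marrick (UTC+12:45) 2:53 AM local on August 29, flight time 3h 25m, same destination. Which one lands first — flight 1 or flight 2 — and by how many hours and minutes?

the first, by 15 hours 30 minutes

Flight 1 in UTC: 12:05 PM + 9:30 = 9:35 PM on Aug 27.
+4 hours and 28 minutes → arrive 2:03 AM UTC on Aug 28.
Flight 2 in UTC: 2:53 AM − 12:45 = 2:08 PM on Aug 28.
+3 hours and 25 minutes → arrive 5:33 PM UTC on Aug 28.
Flight 1 lands earlier by 15 hours 30 minutes.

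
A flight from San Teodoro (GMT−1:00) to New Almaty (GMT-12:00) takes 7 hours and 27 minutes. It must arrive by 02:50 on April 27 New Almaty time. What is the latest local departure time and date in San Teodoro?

06:23 on Apr 27

Target arrival in UTC: 02:50 + 12:00 = 14:50 on Apr 27.
Subtract 7 hours 27 minutes → departure 07:23 UTC on Apr 27.
San Teodoro is UTC−1:00: 07:23 − 1:00 = 06:23 on Apr 27.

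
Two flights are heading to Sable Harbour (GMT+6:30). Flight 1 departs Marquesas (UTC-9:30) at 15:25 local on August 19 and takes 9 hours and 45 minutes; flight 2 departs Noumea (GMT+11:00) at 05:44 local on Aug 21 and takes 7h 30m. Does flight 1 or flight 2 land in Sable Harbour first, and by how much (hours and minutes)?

Flight 1 in UTC: 15:25 + 9:30 = 00:55 on Aug 20.
+9 hours 45 minutes → arrive 10:40 UTC on Aug 20.
Flight 2 in UTC: 05:44 − 11:00 = 18:44 on Aug 20.
+7 hours 30 minutes → arrive 02:14 UTC on Aug 21.
Flight 1 lands earlier by 15 hours 34 minutes.

the first, by 15 hours 34 minutes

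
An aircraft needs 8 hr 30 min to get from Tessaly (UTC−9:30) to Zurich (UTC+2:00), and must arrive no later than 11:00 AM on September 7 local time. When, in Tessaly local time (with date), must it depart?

Target arrival in UTC: 11:00 AM − 2:00 = 9:00 AM on Sep 7.
Subtract 8 hours and 30 minutes → departure 12:30 AM UTC on Sep 7.
Tessaly is UTC−9:30: 12:30 AM − 9:30 = 3:00 PM on Sep 6.

3:00 PM on September 6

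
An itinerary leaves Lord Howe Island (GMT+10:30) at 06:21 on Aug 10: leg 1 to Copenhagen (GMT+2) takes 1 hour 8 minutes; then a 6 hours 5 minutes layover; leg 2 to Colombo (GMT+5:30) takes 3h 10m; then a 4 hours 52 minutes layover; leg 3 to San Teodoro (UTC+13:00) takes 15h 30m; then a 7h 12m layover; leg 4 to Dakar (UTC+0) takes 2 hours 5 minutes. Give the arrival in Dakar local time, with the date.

Convert departure to UTC: 06:21 − 10:30 = 19:51 UTC on Aug 9.
Add 1 hour and 8 minutes leg 1 → 20:59 UTC.
Add 6 hours and 5 minutes layover in Copenhagen → 03:04 UTC (Aug 10).
Add 3 hours 10 minutes leg 2 → 06:14 UTC.
Add 4 hours 52 minutes layover in Colombo → 11:06 UTC.
Add 15 hours 30 minutes leg 3 → 02:36 UTC (Aug 11).
Add 7 hours and 12 minutes layover in San Teodoro → 09:48 UTC.
Add 2 hours and 5 minutes leg 4 → 11:53 UTC.
Dakar is UTC+0, so local arrival is the same: 11:53 on Aug 11.

11:53 on Aug 11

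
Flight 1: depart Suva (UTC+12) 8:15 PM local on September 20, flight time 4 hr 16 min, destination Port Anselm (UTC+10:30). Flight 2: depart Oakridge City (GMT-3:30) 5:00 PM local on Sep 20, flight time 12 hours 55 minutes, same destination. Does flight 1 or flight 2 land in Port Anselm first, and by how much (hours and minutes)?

the first, by 20 hours 54 minutes

Flight 1 in UTC: 8:15 PM − 12:00 = 8:15 AM on Sep 20.
+4 hours and 16 minutes → arrive 12:31 PM UTC on Sep 20.
Flight 2 in UTC: 5:00 PM + 3:30 = 8:30 PM on Sep 20.
+12 hours and 55 minutes → arrive 9:25 AM UTC on Sep 21.
Flight 1 lands earlier by 20 hours 54 minutes.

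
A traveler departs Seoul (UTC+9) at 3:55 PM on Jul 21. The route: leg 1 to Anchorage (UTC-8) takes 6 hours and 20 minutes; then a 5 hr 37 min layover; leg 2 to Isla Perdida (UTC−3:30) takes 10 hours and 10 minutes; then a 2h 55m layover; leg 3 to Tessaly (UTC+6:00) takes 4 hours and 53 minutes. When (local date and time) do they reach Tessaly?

Convert departure to UTC: 3:55 PM − 9:00 = 6:55 AM UTC on Jul 21.
Add 6 hours and 20 minutes leg 1 → 1:15 PM UTC.
Add 5 hours and 37 minutes layover in Anchorage → 6:52 PM UTC.
Add 10 hours and 10 minutes leg 2 → 5:02 AM UTC (Jul 22).
Add 2 hours and 55 minutes layover in Isla Perdida → 7:57 AM UTC.
Add 4 hours and 53 minutes leg 3 → 12:50 PM UTC.
Tessaly is UTC+6:00, so local arrival = 12:50 PM + 6:00 = 6:50 PM on Jul 22.

6:50 PM on July 22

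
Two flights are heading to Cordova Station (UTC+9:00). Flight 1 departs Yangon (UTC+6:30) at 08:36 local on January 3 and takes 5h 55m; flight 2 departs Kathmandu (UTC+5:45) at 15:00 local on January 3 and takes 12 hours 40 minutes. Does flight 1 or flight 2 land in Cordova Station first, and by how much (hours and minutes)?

the first, by 13 hours 54 minutes

Flight 1 in UTC: 08:36 − 6:30 = 02:06 on Jan 3.
+5 hours 55 minutes → arrive 08:01 UTC on Jan 3.
Flight 2 in UTC: 15:00 − 5:45 = 09:15 on Jan 3.
+12 hours and 40 minutes → arrive 21:55 UTC on Jan 3.
Flight 1 lands earlier by 13 hours 54 minutes.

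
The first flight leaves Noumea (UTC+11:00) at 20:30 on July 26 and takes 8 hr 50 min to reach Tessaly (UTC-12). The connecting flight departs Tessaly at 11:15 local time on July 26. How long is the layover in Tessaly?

4 hours 55 minutes

Convert departure to UTC: 20:30 − 11:00 = 09:30 UTC on Jul 26.
Add 8 hours 50 minutes flight time → 18:20 UTC.
Tessaly is UTC−12:00, so local arrival = 18:20 − 12:00 = 06:20 on Jul 26.
Layover = 11:15 − 06:20 = 4 hours 55 minutes.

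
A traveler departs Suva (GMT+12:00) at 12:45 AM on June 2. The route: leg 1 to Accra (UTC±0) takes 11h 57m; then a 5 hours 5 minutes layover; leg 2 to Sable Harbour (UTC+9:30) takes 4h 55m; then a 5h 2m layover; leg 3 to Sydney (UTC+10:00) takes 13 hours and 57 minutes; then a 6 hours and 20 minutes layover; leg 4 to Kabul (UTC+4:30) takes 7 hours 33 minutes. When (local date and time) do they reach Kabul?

Convert departure to UTC: 12:45 AM − 12:00 = 12:45 PM UTC on Jun 1.
Add 11 hours and 57 minutes leg 1 → 12:42 AM UTC (Jun 2).
Add 5 hours and 5 minutes layover in Accra → 5:47 AM UTC.
Add 4 hours 55 minutes leg 2 → 10:42 AM UTC.
Add 5 hours 2 minutes layover in Sable Harbour → 3:44 PM UTC.
Add 13 hours and 57 minutes leg 3 → 5:41 AM UTC (Jun 3).
Add 6 hours and 20 minutes layover in Sydney → 12:01 PM UTC.
Add 7 hours and 33 minutes leg 4 → 7:34 PM UTC.
Kabul is UTC+4:30, so local arrival = 7:34 PM + 4:30 = 12:04 AM on Jun 4.

12:04 AM on Jun 4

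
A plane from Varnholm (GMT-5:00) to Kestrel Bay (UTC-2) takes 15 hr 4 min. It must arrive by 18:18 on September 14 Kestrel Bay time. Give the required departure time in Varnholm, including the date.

00:14 on September 14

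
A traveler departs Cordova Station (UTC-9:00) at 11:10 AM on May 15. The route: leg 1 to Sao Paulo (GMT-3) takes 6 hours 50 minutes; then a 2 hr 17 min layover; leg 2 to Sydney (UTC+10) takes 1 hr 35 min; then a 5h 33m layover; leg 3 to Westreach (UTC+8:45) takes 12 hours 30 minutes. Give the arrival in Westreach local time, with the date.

9:40 AM on May 17

Convert departure to UTC: 11:10 AM + 9:00 = 8:10 PM UTC on May 15.
Add 6 hours and 50 minutes leg 1 → 3:00 AM UTC (May 16).
Add 2 hours 17 minutes layover in Sao Paulo → 5:17 AM UTC.
Add 1 hour 35 minutes leg 2 → 6:52 AM UTC.
Add 5 hours 33 minutes layover in Sydney → 12:25 PM UTC.
Add 12 hours and 30 minutes leg 3 → 12:55 AM UTC (May 17).
Westreach is UTC+8:45, so local arrival = 12:55 AM + 8:45 = 9:40 AM on May 17.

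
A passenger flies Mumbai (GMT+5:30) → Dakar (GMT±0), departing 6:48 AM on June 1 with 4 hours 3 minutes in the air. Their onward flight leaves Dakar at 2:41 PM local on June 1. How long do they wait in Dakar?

9 hours 20 minutes

Convert departure to UTC: 6:48 AM − 5:30 = 1:18 AM UTC on Jun 1.
Add 4 hours 3 minutes flight time → 5:21 AM UTC.
Dakar is UTC+0, so local arrival is the same: 5:21 AM on Jun 1.
Layover = 2:41 PM − 5:21 AM = 9 hours 20 minutes.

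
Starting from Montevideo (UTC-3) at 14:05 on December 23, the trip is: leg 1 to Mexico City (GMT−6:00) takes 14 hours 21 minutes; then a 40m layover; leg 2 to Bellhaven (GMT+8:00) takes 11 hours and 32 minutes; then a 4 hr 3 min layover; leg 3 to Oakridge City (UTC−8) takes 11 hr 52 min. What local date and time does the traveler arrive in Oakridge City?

03:33 on Dec 25

Convert departure to UTC: 14:05 + 3:00 = 17:05 UTC on Dec 23.
Add 14 hours 21 minutes leg 1 → 07:26 UTC (Dec 24).
Add 40 minutes layover in Mexico City → 08:06 UTC.
Add 11 hours and 32 minutes leg 2 → 19:38 UTC.
Add 4 hours 3 minutes layover in Bellhaven → 23:41 UTC.
Add 11 hours 52 minutes leg 3 → 11:33 UTC (Dec 25).
Oakridge City is UTC−8:00, so local arrival = 11:33 − 8:00 = 03:33 on Dec 25.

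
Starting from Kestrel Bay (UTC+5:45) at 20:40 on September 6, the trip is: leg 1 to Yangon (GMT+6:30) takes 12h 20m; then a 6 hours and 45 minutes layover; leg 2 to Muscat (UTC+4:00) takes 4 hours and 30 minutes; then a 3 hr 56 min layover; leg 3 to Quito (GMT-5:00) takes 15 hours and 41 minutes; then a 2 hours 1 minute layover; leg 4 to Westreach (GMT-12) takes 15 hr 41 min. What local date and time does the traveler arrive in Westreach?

Convert departure to UTC: 20:40 − 5:45 = 14:55 UTC on Sep 6.
Add 12 hours and 20 minutes leg 1 → 03:15 UTC (Sep 7).
Add 6 hours and 45 minutes layover in Yangon → 10:00 UTC.
Add 4 hours and 30 minutes leg 2 → 14:30 UTC.
Add 3 hours 56 minutes layover in Muscat → 18:26 UTC.
Add 15 hours and 41 minutes leg 3 → 10:07 UTC (Sep 8).
Add 2 hours and 1 minute layover in Quito → 12:08 UTC.
Add 15 hours 41 minutes leg 4 → 03:49 UTC (Sep 9).
Westreach is UTC−12:00, so local arrival = 03:49 − 12:00 = 15:49 on Sep 8.

15:49 on Sep 8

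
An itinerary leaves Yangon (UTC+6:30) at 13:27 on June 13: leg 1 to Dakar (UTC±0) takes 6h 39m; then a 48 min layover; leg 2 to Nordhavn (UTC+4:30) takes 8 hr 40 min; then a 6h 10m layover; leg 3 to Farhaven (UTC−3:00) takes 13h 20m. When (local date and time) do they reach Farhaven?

Convert departure to UTC: 13:27 − 6:30 = 06:57 UTC on Jun 13.
Add 6 hours 39 minutes leg 1 → 13:36 UTC.
Add 48 minutes layover in Dakar → 14:24 UTC.
Add 8 hours 40 minutes leg 2 → 23:04 UTC.
Add 6 hours 10 minutes layover in Nordhavn → 05:14 UTC (Jun 14).
Add 13 hours and 20 minutes leg 3 → 18:34 UTC.
Farhaven is UTC−3:00, so local arrival = 18:34 − 3:00 = 15:34 on Jun 14.

15:34 on June 14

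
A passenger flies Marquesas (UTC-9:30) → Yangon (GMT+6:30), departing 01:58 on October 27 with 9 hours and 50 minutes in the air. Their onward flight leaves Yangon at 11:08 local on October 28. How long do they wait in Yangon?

Convert departure to UTC: 01:58 + 9:30 = 11:28 UTC on Oct 27.
Add 9 hours 50 minutes flight time → 21:18 UTC.
Yangon is UTC+6:30, so local arrival = 21:18 + 6:30 = 03:48 on Oct 28.
Layover = 11:08 − 03:48 = 7 hours 20 minutes.

7 hours 20 minutes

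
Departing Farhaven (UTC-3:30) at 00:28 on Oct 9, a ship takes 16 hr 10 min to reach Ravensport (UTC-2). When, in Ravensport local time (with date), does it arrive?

18:08 on October 9

Convert departure to UTC: 00:28 + 3:30 = 03:58 UTC on Oct 9.
Add 16 hours and 10 minutes travel time → 20:08 UTC.
Ravensport is UTC−2:00, so local arrival = 20:08 − 2:00 = 18:08 on Oct 9.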